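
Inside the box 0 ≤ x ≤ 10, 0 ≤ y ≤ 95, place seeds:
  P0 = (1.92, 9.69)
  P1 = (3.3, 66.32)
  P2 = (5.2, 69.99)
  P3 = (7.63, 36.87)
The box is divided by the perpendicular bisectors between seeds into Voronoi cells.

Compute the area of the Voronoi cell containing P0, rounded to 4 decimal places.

Area of P0's cell: 232.3273

1. box [0,10]×[0,95]: [(0, 0) (10, 0) (10, 95) (0, 95)]
2. ⊥bis P0·P1 via (2.61,38.005): [(0, 38.0686) (0, 0) (10, 0) (10, 37.8249)]  |A|=379.4676
3. ⊥bis P0·P2 via (3.56,39.84): [(0, 38.0686) (0, 0) (10, 0) (10, 37.8249)]  |A|=379.4676
4. ⊥bis P0·P3 via (4.775,23.28): [(0, 24.2831) (0, 0) (10, 0) (10, 22.1823)]  |A|=232.3273
5. canonical 4-gon: [(0, 24.2831) (0, 0) (10, 0) (10, 22.1823)]
6. shoelace: 232.3273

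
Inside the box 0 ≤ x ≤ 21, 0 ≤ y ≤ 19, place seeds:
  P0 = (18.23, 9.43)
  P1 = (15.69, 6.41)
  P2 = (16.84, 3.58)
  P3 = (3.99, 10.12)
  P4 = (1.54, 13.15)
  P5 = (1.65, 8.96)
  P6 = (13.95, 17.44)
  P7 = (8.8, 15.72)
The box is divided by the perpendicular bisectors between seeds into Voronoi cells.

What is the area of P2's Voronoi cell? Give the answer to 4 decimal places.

Area of P2's cell: 55.4497

1. box [0,21]×[0,19]: [(0, 0) (21, 0) (21, 19) (0, 19)]
2. ⊥bis P2·P0 via (17.535,6.505): [(0, 10.6714) (0, 0) (21, 0) (21, 5.6817)]  |A|=171.7078
3. ⊥bis P2·P1 via (16.265,4.995): [(19.0784, 6.1383) (3.973, 0) (21, 0) (21, 5.6817)]  |A|=57.7172
4. ⊥bis P2·P3 via (10.415,6.85): [(19.0784, 6.1383) (7.6994, 1.5143) (6.9287, 0) (21, 0) (21, 5.6817)]  |A|=55.4793
5. ⊥bis P2·P4 via (9.19,8.365): [(19.0784, 6.1383) (7.6994, 1.5143) (6.9287, 0) (21, 0) (21, 5.6817)]  |A|=55.4793
6. ⊥bis P2·P5 via (9.245,6.27): [(19.0784, 6.1383) (7.6994, 1.5143) (7.243, 0.6176) (7.0243, 0) (21, 0) (21, 5.6817)]  |A|=55.4497
7. ⊥bis P2·P6 via (15.395,10.51): [(19.0784, 6.1383) (7.6994, 1.5143) (7.243, 0.6176) (7.0243, 0) (21, 0) (21, 5.6817)]  |A|=55.4497
8. ⊥bis P2·P7 via (12.82,9.65): [(19.0784, 6.1383) (7.6994, 1.5143) (7.243, 0.6176) (7.0243, 0) (21, 0) (21, 5.6817)]  |A|=55.4497
9. canonical 6-gon: [(19.0784, 6.1383) (7.6994, 1.5143) (7.243, 0.6176) (7.0243, 0) (21, 0) (21, 5.6817)]
10. shoelace: 55.4497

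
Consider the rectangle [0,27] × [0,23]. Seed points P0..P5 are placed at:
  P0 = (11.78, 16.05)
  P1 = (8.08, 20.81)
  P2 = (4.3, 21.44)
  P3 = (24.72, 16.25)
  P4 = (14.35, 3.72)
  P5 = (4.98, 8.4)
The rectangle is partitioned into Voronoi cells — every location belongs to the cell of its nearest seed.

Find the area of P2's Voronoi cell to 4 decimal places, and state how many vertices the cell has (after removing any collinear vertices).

1. box [0,27]×[0,23]: [(0, 0) (27, 0) (27, 23) (0, 23)]
2. ⊥bis P2·P0 via (8.04,18.745): [(0, 7.5874) (11.1061, 23) (0, 23)]  |A|=85.5867
3. ⊥bis P2·P1 via (6.19,21.125): [(0, 7.5874) (5.1173, 14.6891) (6.5025, 23) (0, 23)]  |A|=66.4566
4. ⊥bis P2·P3 via (14.51,18.845): [(0, 7.5874) (5.1173, 14.6891) (6.5025, 23) (0, 23)]  |A|=66.4566
5. ⊥bis P2·P4 via (9.325,12.58): [(0, 7.5874) (5.1173, 14.6891) (6.5025, 23) (0, 23)]  |A|=66.4566
6. ⊥bis P2·P5 via (4.64,14.92): [(0, 14.678) (5.1604, 14.9471) (6.5025, 23) (0, 23)]  |A|=47.654
7. canonical 4-gon: [(0, 14.678) (5.1604, 14.9471) (6.5025, 23) (0, 23)]
8. shoelace: 47.654

Area of P2's cell: 47.6540 (4 vertices)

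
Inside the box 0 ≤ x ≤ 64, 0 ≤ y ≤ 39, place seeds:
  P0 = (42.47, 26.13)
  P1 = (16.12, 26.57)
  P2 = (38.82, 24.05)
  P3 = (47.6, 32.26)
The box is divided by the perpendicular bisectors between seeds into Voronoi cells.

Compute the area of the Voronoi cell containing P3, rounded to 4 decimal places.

Area of P3's cell: 393.8897

1. box [0,64]×[0,39]: [(0, 0) (64, 0) (64, 39) (0, 39)]
2. ⊥bis P3·P0 via (45.035,29.195): [(64, 13.3238) (64, 39) (33.3187, 39)]  |A|=393.8897
3. ⊥bis P3·P1 via (31.86,29.415): [(64, 13.3238) (64, 39) (33.3187, 39)]  |A|=393.8897
4. ⊥bis P3·P2 via (43.21,28.155): [(64, 13.3238) (64, 39) (33.3187, 39)]  |A|=393.8897
5. canonical 3-gon: [(64, 13.3238) (64, 39) (33.3187, 39)]
6. shoelace: 393.8897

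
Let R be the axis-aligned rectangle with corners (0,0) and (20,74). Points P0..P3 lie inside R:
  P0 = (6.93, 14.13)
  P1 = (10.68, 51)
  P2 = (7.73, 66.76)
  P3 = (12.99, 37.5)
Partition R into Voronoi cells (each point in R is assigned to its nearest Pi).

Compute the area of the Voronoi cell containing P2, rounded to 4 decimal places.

1. box [0,20]×[0,74]: [(0, 0) (20, 0) (20, 74) (0, 74)]
2. ⊥bis P2·P0 via (7.33,40.445): [(0, 40.5564) (20, 40.2524) (20, 74) (0, 74)]  |A|=671.9117
3. ⊥bis P2·P1 via (9.205,58.88): [(0, 57.157) (20, 60.9006) (20, 74) (0, 74)]  |A|=299.4238
4. ⊥bis P2·P3 via (10.36,52.13): [(0, 57.157) (20, 60.9006) (20, 74) (0, 74)]  |A|=299.4238
5. canonical 4-gon: [(0, 57.157) (20, 60.9006) (20, 74) (0, 74)]
6. shoelace: 299.4238

Area of P2's cell: 299.4238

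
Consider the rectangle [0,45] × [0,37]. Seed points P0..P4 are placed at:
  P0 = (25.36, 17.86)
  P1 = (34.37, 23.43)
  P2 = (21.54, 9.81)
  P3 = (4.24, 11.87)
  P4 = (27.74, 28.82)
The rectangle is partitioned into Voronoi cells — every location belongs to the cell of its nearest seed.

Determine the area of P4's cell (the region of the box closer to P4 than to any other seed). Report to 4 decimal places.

1. box [0,45]×[0,37]: [(0, 0) (45, 0) (45, 37) (0, 37)]
2. ⊥bis P4·P0 via (26.55,23.34): [(0, 29.1054) (45, 19.3335) (45, 37) (0, 37)]  |A|=575.1238
3. ⊥bis P4·P1 via (31.055,26.125): [(0, 29.1054) (28.4546, 22.9264) (39.8961, 37) (0, 37)]  |A|=393.0593
4. ⊥bis P4·P2 via (24.64,19.315): [(0, 29.1054) (28.4546, 22.9264) (39.8961, 37) (0, 37)]  |A|=393.0593
5. ⊥bis P4·P3 via (15.99,20.345): [(11.4674, 26.6152) (28.4546, 22.9264) (39.8961, 37) (3.9771, 37)]  |A|=327.1431
6. canonical 4-gon: [(11.4674, 26.6152) (28.4546, 22.9264) (39.8961, 37) (3.9771, 37)]
7. shoelace: 327.1431

Area of P4's cell: 327.1431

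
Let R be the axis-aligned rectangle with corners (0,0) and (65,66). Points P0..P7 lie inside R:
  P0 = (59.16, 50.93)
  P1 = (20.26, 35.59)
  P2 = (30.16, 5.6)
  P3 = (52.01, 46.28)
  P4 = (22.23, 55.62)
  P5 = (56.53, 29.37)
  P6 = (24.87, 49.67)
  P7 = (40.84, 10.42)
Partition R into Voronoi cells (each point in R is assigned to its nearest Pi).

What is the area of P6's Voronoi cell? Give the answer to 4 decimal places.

Area of P6's cell: 310.4389

1. box [0,65]×[0,66]: [(0, 0) (65, 0) (65, 66) (0, 66)]
2. ⊥bis P6·P0 via (42.015,50.3): [(0, 0) (43.8633, 0) (41.4381, 66) (0, 66)]  |A|=2814.9459
3. ⊥bis P6·P1 via (22.565,42.63): [(0, 50.0181) (42.5371, 36.0908) (41.4381, 66) (0, 66)]  |A|=959.6012
4. ⊥bis P6·P2 via (27.515,27.635): [(0, 50.0181) (42.5371, 36.0908) (41.4381, 66) (0, 66)]  |A|=959.6012
5. ⊥bis P6·P3 via (38.44,47.975): [(0, 50.0181) (37.1749, 37.8465) (40.6915, 66) (0, 66)]  |A|=869.8656
6. ⊥bis P6·P4 via (23.55,52.645): [(10.144, 46.6968) (37.1749, 37.8465) (39.9312, 59.9133)]  |A|=310.4389
7. ⊥bis P6·P5 via (40.7,39.52): [(10.144, 46.6968) (37.1749, 37.8465) (39.9312, 59.9133)]  |A|=310.4389
8. ⊥bis P6·P7 via (32.855,30.045): [(10.144, 46.6968) (37.1749, 37.8465) (39.9312, 59.9133)]  |A|=310.4389
9. canonical 3-gon: [(10.144, 46.6968) (37.1749, 37.8465) (39.9312, 59.9133)]
10. shoelace: 310.4389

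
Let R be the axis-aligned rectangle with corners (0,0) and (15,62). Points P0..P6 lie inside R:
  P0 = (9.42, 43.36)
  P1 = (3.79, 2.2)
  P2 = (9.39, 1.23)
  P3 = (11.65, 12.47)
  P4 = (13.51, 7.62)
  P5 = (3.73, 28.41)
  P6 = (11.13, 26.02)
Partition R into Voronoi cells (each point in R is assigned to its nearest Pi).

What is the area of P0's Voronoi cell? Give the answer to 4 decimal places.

Area of P0's cell: 390.6015

1. box [0,15]×[0,62]: [(0, 0) (15, 0) (15, 62) (0, 62)]
2. ⊥bis P0·P1 via (6.605,22.78): [(0, 23.6835) (15, 21.6317) (15, 62) (0, 62)]  |A|=590.1363
3. ⊥bis P0·P2 via (9.405,22.295): [(0, 23.6835) (10.1547, 22.2945) (15, 22.291) (15, 62) (0, 62)]  |A|=588.539
4. ⊥bis P0·P3 via (10.535,27.915): [(0, 27.1545) (15, 28.2373) (15, 62) (0, 62)]  |A|=514.5615
5. ⊥bis P0·P4 via (11.465,25.49): [(0, 27.1545) (15, 28.2373) (15, 62) (0, 62)]  |A|=514.5615
6. ⊥bis P0·P5 via (6.575,35.885): [(0, 38.3875) (15, 32.6784) (15, 62) (0, 62)]  |A|=397.0059
7. ⊥bis P0·P6 via (10.275,34.69): [(0, 38.3875) (9.8301, 34.6461) (15, 35.156) (15, 62) (0, 62)]  |A|=390.6015
8. canonical 5-gon: [(0, 38.3875) (9.8301, 34.6461) (15, 35.156) (15, 62) (0, 62)]
9. shoelace: 390.6015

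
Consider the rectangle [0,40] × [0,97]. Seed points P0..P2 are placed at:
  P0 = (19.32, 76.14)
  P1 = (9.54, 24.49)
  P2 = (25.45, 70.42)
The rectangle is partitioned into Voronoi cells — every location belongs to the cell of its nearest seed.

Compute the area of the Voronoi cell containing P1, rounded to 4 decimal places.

1. box [0,40]×[0,97]: [(0, 0) (40, 0) (40, 97) (0, 97)]
2. ⊥bis P1·P0 via (14.43,50.315): [(0, 53.0473) (0, 0) (40, 0) (40, 45.4733)]  |A|=1970.4125
3. ⊥bis P1·P2 via (17.495,47.455): [(2.9792, 52.4832) (0, 53.0473) (0, 0) (40, 0) (40, 39.6593)]  |A|=1862.7941
4. canonical 5-gon: [(2.9792, 52.4832) (0, 53.0473) (0, 0) (40, 0) (40, 39.6593)]
5. shoelace: 1862.7941

Area of P1's cell: 1862.7941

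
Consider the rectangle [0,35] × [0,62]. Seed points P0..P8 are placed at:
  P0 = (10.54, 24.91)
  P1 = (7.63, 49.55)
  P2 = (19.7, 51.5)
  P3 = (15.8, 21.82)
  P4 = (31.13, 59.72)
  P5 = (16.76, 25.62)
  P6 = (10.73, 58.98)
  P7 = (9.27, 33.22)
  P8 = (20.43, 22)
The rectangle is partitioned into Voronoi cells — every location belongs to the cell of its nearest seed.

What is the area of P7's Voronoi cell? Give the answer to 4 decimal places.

1. box [0,35]×[0,62]: [(0, 0) (35, 0) (35, 62) (0, 62)]
2. ⊥bis P7·P0 via (9.905,29.065): [(0, 27.5512) (35, 32.9002) (35, 62) (0, 62)]  |A|=1112.0995
3. ⊥bis P7·P1 via (8.45,41.385): [(0, 40.5364) (0, 27.5512) (35, 32.9002) (35, 44.0514)]  |A|=422.3853
4. ⊥bis P7·P2 via (14.485,42.36): [(15.0348, 42.0463) (0, 40.5364) (0, 27.5512) (31.896, 32.4258)]  |A|=292.1373
5. ⊥bis P7·P3 via (12.535,27.52): [(26.4872, 35.5119) (15.0348, 42.0463) (0, 40.5364) (0, 27.5512) (17.1708, 30.1754)]  |A|=263.3297
6. ⊥bis P7·P4 via (20.2,46.47): [(26.4872, 35.5119) (15.0348, 42.0463) (0, 40.5364) (0, 27.5512) (17.1708, 30.1754)]  |A|=263.3297
7. ⊥bis P7·P5 via (13.015,29.42): [(21.8697, 38.1465) (15.0348, 42.0463) (0, 40.5364) (0, 27.5512) (13.1595, 29.5624)]  |A|=224.1894
8. ⊥bis P7·P6 via (10,46.1): [(21.8697, 38.1465) (15.0348, 42.0463) (0, 40.5364) (0, 27.5512) (13.1595, 29.5624)]  |A|=224.1894
9. ⊥bis P7·P8 via (14.85,27.61): [(21.8697, 38.1465) (15.0348, 42.0463) (0, 40.5364) (0, 27.5512) (13.1595, 29.5624)]  |A|=224.1894
10. canonical 5-gon: [(21.8697, 38.1465) (15.0348, 42.0463) (0, 40.5364) (0, 27.5512) (13.1595, 29.5624)]
11. shoelace: 224.1894

Area of P7's cell: 224.1894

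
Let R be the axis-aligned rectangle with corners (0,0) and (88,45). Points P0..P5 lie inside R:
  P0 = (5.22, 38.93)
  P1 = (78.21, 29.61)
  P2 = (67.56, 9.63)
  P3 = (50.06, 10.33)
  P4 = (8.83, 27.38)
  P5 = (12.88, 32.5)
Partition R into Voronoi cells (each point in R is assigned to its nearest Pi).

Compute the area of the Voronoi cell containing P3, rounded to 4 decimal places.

1. box [0,88]×[0,45]: [(0, 0) (88, 0) (88, 45) (0, 45)]
2. ⊥bis P3·P0 via (27.64,24.63): [(11.9304, 0) (88, 0) (88, 45) (40.6325, 45)]  |A|=2777.3354
3. ⊥bis P3·P1 via (64.135,19.97): [(11.9304, 0) (77.8125, 0) (46.9919, 45) (40.6325, 45)]  |A|=1625.4342
4. ⊥bis P3·P2 via (58.81,9.98): [(11.9304, 0) (58.4108, 0) (59.4814, 26.7646) (46.9919, 45) (40.6325, 45)]  |A|=1365.7952
5. ⊥bis P3·P4 via (29.445,18.855): [(39.5643, 43.3253) (21.6478, 0) (58.4108, 0) (59.4814, 26.7646) (46.9919, 45) (40.6325, 45)]  |A|=1155.2904
6. ⊥bis P3·P5 via (31.47,21.415): [(28.317, 16.1273) (21.6478, 0) (58.4108, 0) (59.4814, 26.7646) (46.9919, 45) (45.5335, 45)]  |A|=1079.4298
7. canonical 6-gon: [(28.317, 16.1273) (21.6478, 0) (58.4108, 0) (59.4814, 26.7646) (46.9919, 45) (45.5335, 45)]
8. shoelace: 1079.4298

Area of P3's cell: 1079.4298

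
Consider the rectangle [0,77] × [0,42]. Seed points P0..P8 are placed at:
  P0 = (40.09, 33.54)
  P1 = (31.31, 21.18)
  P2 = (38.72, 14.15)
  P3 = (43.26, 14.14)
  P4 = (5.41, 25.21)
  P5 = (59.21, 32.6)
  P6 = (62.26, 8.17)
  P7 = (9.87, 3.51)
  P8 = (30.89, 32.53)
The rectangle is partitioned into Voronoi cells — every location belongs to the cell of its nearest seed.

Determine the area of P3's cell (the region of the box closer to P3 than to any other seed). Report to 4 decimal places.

1. box [0,77]×[0,42]: [(0, 0) (77, 0) (77, 42) (0, 42)]
2. ⊥bis P3·P0 via (41.675,23.84): [(0, 17.0302) (0, 0) (77, 0) (77, 29.6122)]  |A|=1795.7323
3. ⊥bis P3·P1 via (37.285,17.66): [(40.846, 23.7045) (26.8811, 0) (77, 0) (77, 29.6122)]  |A|=1129.3222
4. ⊥bis P3·P2 via (40.99,14.145): [(41.0111, 23.7315) (40.9588, 0) (77, 0) (77, 29.6122)]  |A|=960.5103
5. ⊥bis P3·P4 via (24.335,19.675): [(41.0111, 23.7315) (40.9588, 0) (77, 0) (77, 29.6122)]  |A|=960.5103
6. ⊥bis P3·P5 via (51.235,23.37): [(49.2571, 25.0789) (41.0111, 23.7315) (40.9588, 0) (77, 0) (77, 1.1083)]  |A|=565.1201
7. ⊥bis P3·P6 via (52.76,11.155): [(55.453, 19.7256) (49.2571, 25.0789) (41.0111, 23.7315) (40.9588, 0) (49.255, 0)]  |A|=279.5373
8. ⊥bis P3·P7 via (26.565,8.825): [(55.453, 19.7256) (49.2571, 25.0789) (41.0111, 23.7315) (40.9588, 0) (49.255, 0)]  |A|=279.5373
9. ⊥bis P3·P8 via (37.075,23.335): [(55.453, 19.7256) (49.2571, 25.0789) (41.0111, 23.7315) (40.9588, 0) (49.255, 0)]  |A|=279.5373
10. canonical 5-gon: [(55.453, 19.7256) (49.2571, 25.0789) (41.0111, 23.7315) (40.9588, 0) (49.255, 0)]
11. shoelace: 279.5373

Area of P3's cell: 279.5373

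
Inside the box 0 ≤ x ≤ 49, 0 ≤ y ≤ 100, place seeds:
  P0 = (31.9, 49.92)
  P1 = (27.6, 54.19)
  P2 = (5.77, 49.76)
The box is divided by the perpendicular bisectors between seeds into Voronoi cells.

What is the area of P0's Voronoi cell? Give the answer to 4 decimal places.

1. box [0,49]×[0,100]: [(0, 0) (49, 0) (49, 100) (0, 100)]
2. ⊥bis P0·P1 via (29.75,52.055): [(0, 22.096) (0, 0) (49, 0) (49, 71.4402)]  |A|=2291.6376
3. ⊥bis P0·P2 via (18.835,49.84): [(18.8884, 41.1171) (19.1402, 0) (49, 0) (49, 71.4402)]  |A|=1689.4642
4. canonical 4-gon: [(18.8884, 41.1171) (19.1402, 0) (49, 0) (49, 71.4402)]
5. shoelace: 1689.4642

Area of P0's cell: 1689.4642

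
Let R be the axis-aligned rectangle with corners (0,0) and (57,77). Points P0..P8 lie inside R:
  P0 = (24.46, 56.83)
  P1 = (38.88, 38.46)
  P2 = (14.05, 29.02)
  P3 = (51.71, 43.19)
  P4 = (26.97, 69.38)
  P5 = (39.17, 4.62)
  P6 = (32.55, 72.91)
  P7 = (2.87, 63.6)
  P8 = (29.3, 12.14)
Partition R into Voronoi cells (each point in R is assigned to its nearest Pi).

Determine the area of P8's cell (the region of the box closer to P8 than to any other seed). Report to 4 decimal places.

Area of P8's cell: 604.0926

1. box [0,57]×[0,77]: [(0, 0) (57, 0) (57, 77) (0, 77)]
2. ⊥bis P8·P0 via (26.88,34.485): [(0, 31.5739) (0, 0) (57, 0) (57, 37.747)]  |A|=1975.6456
3. ⊥bis P8·P1 via (34.09,25.3): [(12.9886, 32.9805) (0, 31.5739) (0, 0) (57, 0) (57, 16.9612)]  |A|=1518.2377
4. ⊥bis P8·P2 via (21.675,20.58): [(28.9645, 27.1656) (0, 0.998) (0, 0) (57, 0) (57, 16.9612)]  |A|=1026.4306
5. ⊥bis P8·P3 via (40.505,27.665): [(53.6422, 18.1833) (28.9645, 27.1656) (0, 0.998) (0, 0) (57, 0) (57, 15.7599)]  |A|=1024.4138
6. ⊥bis P8·P4 via (28.135,40.76): [(53.6422, 18.1833) (28.9645, 27.1656) (0, 0.998) (0, 0) (57, 0) (57, 15.7599)]  |A|=1024.4138
7. ⊥bis P8·P5 via (34.235,8.38): [(44.2961, 21.5852) (28.9645, 27.1656) (0, 0.998) (0, 0) (27.8502, 0)]  |A|=604.0926
8. ⊥bis P8·P6 via (30.925,42.525): [(44.2961, 21.5852) (28.9645, 27.1656) (0, 0.998) (0, 0) (27.8502, 0)]  |A|=604.0926
9. ⊥bis P8·P7 via (16.085,37.87): [(44.2961, 21.5852) (28.9645, 27.1656) (0, 0.998) (0, 0) (27.8502, 0)]  |A|=604.0926
10. canonical 5-gon: [(44.2961, 21.5852) (28.9645, 27.1656) (0, 0.998) (0, 0) (27.8502, 0)]
11. shoelace: 604.0926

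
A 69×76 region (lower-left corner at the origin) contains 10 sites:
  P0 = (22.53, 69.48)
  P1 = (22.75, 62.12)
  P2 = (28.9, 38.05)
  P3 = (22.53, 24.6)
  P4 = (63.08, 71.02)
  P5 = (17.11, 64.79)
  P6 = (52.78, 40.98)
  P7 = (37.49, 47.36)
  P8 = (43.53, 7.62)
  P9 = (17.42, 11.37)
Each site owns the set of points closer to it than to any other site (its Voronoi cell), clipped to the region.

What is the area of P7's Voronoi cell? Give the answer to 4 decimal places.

1. box [0,69]×[0,76]: [(0, 0) (69, 0) (69, 76) (0, 76)]
2. ⊥bis P7·P0 via (30.01,58.42): [(0, 38.1239) (0, 0) (69, 0) (69, 76) (56.004, 76)]  |A|=4183.3944
3. ⊥bis P7·P1 via (30.12,54.74): [(41.7675, 66.3717) (0, 24.6608) (0, 0) (69, 0) (69, 76) (56.004, 76)]  |A|=3902.2344
4. ⊥bis P7·P2 via (33.195,42.705): [(41.7675, 66.3717) (25.3327, 49.9592) (69, 9.669) (69, 76) (56.004, 76)]  |A|=1655.1683
5. ⊥bis P7·P3 via (30.01,35.98): [(41.7675, 66.3717) (25.3327, 49.9592) (66.4258, 12.0441) (69, 10.3521) (69, 76) (56.004, 76)]  |A|=1654.2891
6. ⊥bis P7·P4 via (50.285,59.19): [(42.9226, 67.1529) (41.7675, 66.3717) (25.3327, 49.9592) (66.4258, 12.0441) (69, 10.3521) (69, 38.9484)]  |A|=1113.6961
7. ⊥bis P7·P5 via (27.3,56.075): [(42.9226, 67.1529) (41.7675, 66.3717) (25.3327, 49.9592) (66.4258, 12.0441) (69, 10.3521) (69, 38.9484)]  |A|=1113.6961
8. ⊥bis P7·P6 via (45.135,44.17): [(51.0549, 58.3573) (42.9226, 67.1529) (41.7675, 66.3717) (25.3327, 49.9592) (41.3746, 35.158)]  |A|=408.0489
9. ⊥bis P7·P8 via (40.51,27.49): [(51.0549, 58.3573) (42.9226, 67.1529) (41.7675, 66.3717) (25.3327, 49.9592) (41.3746, 35.158)]  |A|=408.0489
10. ⊥bis P7·P9 via (27.455,29.365): [(51.0549, 58.3573) (42.9226, 67.1529) (41.7675, 66.3717) (25.3327, 49.9592) (41.3746, 35.158)]  |A|=408.0489
11. canonical 5-gon: [(51.0549, 58.3573) (42.9226, 67.1529) (41.7675, 66.3717) (25.3327, 49.9592) (41.3746, 35.158)]
12. shoelace: 408.0489

Area of P7's cell: 408.0489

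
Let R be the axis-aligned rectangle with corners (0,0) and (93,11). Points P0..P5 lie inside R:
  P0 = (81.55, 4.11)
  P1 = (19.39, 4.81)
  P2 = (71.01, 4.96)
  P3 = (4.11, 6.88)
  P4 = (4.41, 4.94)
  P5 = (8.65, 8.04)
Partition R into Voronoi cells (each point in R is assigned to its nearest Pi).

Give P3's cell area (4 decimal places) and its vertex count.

1. box [0,93]×[0,11]: [(0, 0) (93, 0) (93, 11) (0, 11)]
2. ⊥bis P3·P0 via (42.83,5.495): [(0, 0) (42.6334, 0) (43.0269, 11) (0, 11)]  |A|=471.132
3. ⊥bis P3·P1 via (11.75,5.845): [(0, 0) (10.9582, 0) (12.4484, 11) (0, 11)]  |A|=128.7359
4. ⊥bis P3·P2 via (37.56,5.92): [(0, 0) (10.9582, 0) (12.4484, 11) (0, 11)]  |A|=128.7359
5. ⊥bis P3·P4 via (4.26,5.91): [(0, 5.2512) (11.9193, 7.0944) (12.4484, 11) (0, 11)]  |A|=58.5695
6. ⊥bis P3·P5 via (6.38,7.46): [(0, 5.2512) (6.6804, 6.2843) (5.4755, 11) (0, 11)]  |A|=32.1125
7. canonical 4-gon: [(0, 5.2512) (6.6804, 6.2843) (5.4755, 11) (0, 11)]
8. shoelace: 32.1125

Area of P3's cell: 32.1125 (4 vertices)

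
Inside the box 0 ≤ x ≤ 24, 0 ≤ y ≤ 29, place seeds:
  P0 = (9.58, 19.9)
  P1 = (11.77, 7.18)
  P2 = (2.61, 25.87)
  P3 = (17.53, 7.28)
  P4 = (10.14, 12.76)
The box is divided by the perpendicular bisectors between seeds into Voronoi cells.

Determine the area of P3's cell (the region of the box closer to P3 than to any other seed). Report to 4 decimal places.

Area of P3's cell: 153.7753

1. box [0,24]×[0,29]: [(0, 0) (24, 0) (24, 29) (0, 29)]
2. ⊥bis P3·P0 via (13.555,13.59): [(0, 5.051) (0, 0) (24, 0) (24, 20.1699)]  |A|=302.6502
3. ⊥bis P3·P1 via (14.65,7.23): [(14.5289, 14.2035) (14.7755, 0) (24, 0) (24, 20.1699)]  |A|=161.0251
4. ⊥bis P3·P2 via (10.07,16.575): [(14.5289, 14.2035) (14.7755, 0) (24, 0) (24, 20.1699)]  |A|=161.0251
5. ⊥bis P3·P4 via (13.835,10.02): [(19.0485, 17.0507) (14.584, 11.0301) (14.7755, 0) (24, 0) (24, 20.1699)]  |A|=153.7753
6. canonical 5-gon: [(19.0485, 17.0507) (14.584, 11.0301) (14.7755, 0) (24, 0) (24, 20.1699)]
7. shoelace: 153.7753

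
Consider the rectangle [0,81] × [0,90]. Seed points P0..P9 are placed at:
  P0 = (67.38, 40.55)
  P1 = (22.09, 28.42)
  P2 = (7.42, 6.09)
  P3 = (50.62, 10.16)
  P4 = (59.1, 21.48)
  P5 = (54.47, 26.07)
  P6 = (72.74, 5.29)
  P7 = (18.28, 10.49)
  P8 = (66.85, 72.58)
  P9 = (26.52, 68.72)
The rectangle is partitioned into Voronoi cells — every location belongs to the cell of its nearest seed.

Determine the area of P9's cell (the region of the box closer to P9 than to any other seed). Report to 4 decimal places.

Area of P9's cell: 1899.0337

1. box [0,81]×[0,90]: [(0, 0) (81, 0) (81, 90) (0, 90)]
2. ⊥bis P9·P0 via (46.95,54.635): [(0, 0) (9.2831, 0) (71.3316, 90) (0, 90)]  |A|=3627.6631
3. ⊥bis P9·P1 via (24.305,48.57): [(0, 51.2417) (41.4679, 46.6834) (71.3316, 90) (0, 90)]  |A|=2348.5349
4. ⊥bis P9·P2 via (16.97,37.405): [(0, 51.2417) (41.4679, 46.6834) (71.3316, 90) (0, 90)]  |A|=2348.5349
5. ⊥bis P9·P3 via (38.57,39.44): [(0, 51.2417) (41.4679, 46.6834) (71.3316, 90) (0, 90)]  |A|=2348.5349
6. ⊥bis P9·P4 via (42.81,45.1): [(0, 51.2417) (41.4679, 46.6834) (71.3316, 90) (0, 90)]  |A|=2348.5349
7. ⊥bis P9·P5 via (40.495,47.395): [(0, 51.2417) (39.7048, 46.8772) (43.1648, 49.1446) (71.3316, 90) (0, 90)]  |A|=2346.2007
8. ⊥bis P9·P6 via (49.63,37.005): [(0, 51.2417) (39.7048, 46.8772) (43.1648, 49.1446) (71.3316, 90) (0, 90)]  |A|=2346.2007
9. ⊥bis P9·P7 via (22.4,39.605): [(0, 51.2417) (39.7048, 46.8772) (43.1648, 49.1446) (71.3316, 90) (0, 90)]  |A|=2346.2007
10. ⊥bis P9·P8 via (46.685,70.65): [(0, 51.2417) (39.7048, 46.8772) (43.1648, 49.1446) (48.0633, 56.2498) (44.833, 90) (0, 90)]  |A|=1899.0337
11. canonical 6-gon: [(0, 51.2417) (39.7048, 46.8772) (43.1648, 49.1446) (48.0633, 56.2498) (44.833, 90) (0, 90)]
12. shoelace: 1899.0337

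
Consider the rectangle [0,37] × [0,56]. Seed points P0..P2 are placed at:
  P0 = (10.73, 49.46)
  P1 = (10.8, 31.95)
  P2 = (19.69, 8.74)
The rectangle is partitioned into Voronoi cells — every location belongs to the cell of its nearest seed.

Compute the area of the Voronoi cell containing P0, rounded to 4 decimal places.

Area of P0's cell: 564.7709

1. box [0,37]×[0,56]: [(0, 0) (37, 0) (37, 56) (0, 56)]
2. ⊥bis P0·P1 via (10.765,40.705): [(0, 40.662) (37, 40.8099) (37, 56) (0, 56)]  |A|=564.7709
3. ⊥bis P0·P2 via (15.21,29.1): [(0, 40.662) (37, 40.8099) (37, 56) (0, 56)]  |A|=564.7709
4. canonical 4-gon: [(0, 40.662) (37, 40.8099) (37, 56) (0, 56)]
5. shoelace: 564.7709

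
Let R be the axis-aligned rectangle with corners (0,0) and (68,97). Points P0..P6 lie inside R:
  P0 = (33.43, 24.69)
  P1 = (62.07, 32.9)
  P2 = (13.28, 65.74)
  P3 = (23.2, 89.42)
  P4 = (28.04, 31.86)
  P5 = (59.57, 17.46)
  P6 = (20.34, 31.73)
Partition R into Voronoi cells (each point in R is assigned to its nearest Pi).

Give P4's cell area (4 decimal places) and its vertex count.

Area of P4's cell: 486.1145 (4 vertices)

1. box [0,68]×[0,97]: [(0, 0) (68, 0) (68, 97) (0, 97)]
2. ⊥bis P4·P0 via (30.735,28.275): [(0, 5.1702) (68, 56.2887) (68, 97) (0, 97)]  |A|=4506.3979
3. ⊥bis P4·P1 via (45.055,32.38): [(0, 5.1702) (44.856, 38.8904) (43.0801, 97) (0, 97)]  |A|=3311.2458
4. ⊥bis P4·P2 via (20.66,48.8): [(0, 39.7994) (0, 5.1702) (44.856, 38.8904) (44.2392, 59.0724)]  |A|=1229.0267
5. ⊥bis P4·P3 via (25.62,60.64): [(0, 39.7994) (0, 5.1702) (44.856, 38.8904) (44.2392, 59.0724)]  |A|=1229.0267
6. ⊥bis P4·P5 via (43.805,24.66): [(0, 39.7994) (0, 5.1702) (44.856, 38.8904) (44.2392, 59.0724)]  |A|=1229.0267
7. ⊥bis P4·P6 via (24.19,31.795): [(23.8792, 50.2025) (24.3307, 23.4606) (44.856, 38.8904) (44.2392, 59.0724)]  |A|=486.1145
8. canonical 4-gon: [(23.8792, 50.2025) (24.3307, 23.4606) (44.856, 38.8904) (44.2392, 59.0724)]
9. shoelace: 486.1145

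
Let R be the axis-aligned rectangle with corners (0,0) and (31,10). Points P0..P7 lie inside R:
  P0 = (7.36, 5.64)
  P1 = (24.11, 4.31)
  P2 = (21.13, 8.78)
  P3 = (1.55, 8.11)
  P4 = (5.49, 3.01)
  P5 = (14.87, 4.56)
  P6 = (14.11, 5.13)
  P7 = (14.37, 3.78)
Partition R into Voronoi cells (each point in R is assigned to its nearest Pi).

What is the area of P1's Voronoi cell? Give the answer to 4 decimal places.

1. box [0,31]×[0,10]: [(0, 0) (31, 0) (31, 10) (0, 10)]
2. ⊥bis P1·P0 via (15.735,4.975): [(15.34, 0) (31, 0) (31, 10) (16.134, 10)]  |A|=152.6301
3. ⊥bis P1·P2 via (22.62,6.545): [(15.4818, 1.7862) (15.34, 0) (31, 0) (31, 10) (27.8025, 10)]  |A|=104.7088
4. ⊥bis P1·P3 via (12.83,6.21): [(15.4818, 1.7862) (15.34, 0) (31, 0) (31, 10) (27.8025, 10)]  |A|=104.7088
5. ⊥bis P1·P4 via (14.8,3.66): [(15.4818, 1.7862) (15.34, 0) (31, 0) (31, 10) (27.8025, 10)]  |A|=104.7088
6. ⊥bis P1·P5 via (19.49,4.435): [(19.4906, 4.4588) (19.37, 0) (31, 0) (31, 10) (27.8025, 10)]  |A|=92.3335
7. ⊥bis P1·P6 via (19.11,4.72): [(19.4906, 4.4588) (19.37, 0) (31, 0) (31, 10) (27.8025, 10)]  |A|=92.3335
8. ⊥bis P1·P7 via (19.24,4.045): [(19.4906, 4.4588) (19.3999, 1.1059) (19.4601, 0) (31, 0) (31, 10) (27.8025, 10)]  |A|=92.2837
9. canonical 6-gon: [(19.4906, 4.4588) (19.3999, 1.1059) (19.4601, 0) (31, 0) (31, 10) (27.8025, 10)]
10. shoelace: 92.2837

Area of P1's cell: 92.2837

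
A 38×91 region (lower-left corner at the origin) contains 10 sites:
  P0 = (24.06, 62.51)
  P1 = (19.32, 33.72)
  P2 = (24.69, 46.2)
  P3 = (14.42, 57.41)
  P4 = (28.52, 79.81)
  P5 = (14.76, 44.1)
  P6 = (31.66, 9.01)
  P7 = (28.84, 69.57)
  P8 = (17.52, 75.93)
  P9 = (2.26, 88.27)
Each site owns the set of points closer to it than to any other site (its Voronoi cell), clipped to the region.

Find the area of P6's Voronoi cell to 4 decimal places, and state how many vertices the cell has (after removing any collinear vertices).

Area of P6's cell: 688.7097 (4 vertices)

1. box [0,38]×[0,91]: [(0, 0) (38, 0) (38, 91) (0, 91)]
2. ⊥bis P6·P0 via (27.86,35.76): [(0, 31.8023) (0, 0) (38, 0) (38, 37.2004)]  |A|=1311.0526
3. ⊥bis P6·P1 via (25.49,21.365): [(0, 8.6355) (0, 0) (38, 0) (38, 27.6124)]  |A|=688.7097
4. ⊥bis P6·P2 via (28.175,27.605): [(0, 8.6355) (0, 0) (38, 0) (38, 27.6124)]  |A|=688.7097
5. ⊥bis P6·P3 via (23.04,33.21): [(0, 8.6355) (0, 0) (38, 0) (38, 27.6124)]  |A|=688.7097
6. ⊥bis P6·P4 via (30.09,44.41): [(0, 8.6355) (0, 0) (38, 0) (38, 27.6124)]  |A|=688.7097
7. ⊥bis P6·P5 via (23.21,26.555): [(0, 8.6355) (0, 0) (38, 0) (38, 27.6124)]  |A|=688.7097
8. ⊥bis P6·P7 via (30.25,39.29): [(0, 8.6355) (0, 0) (38, 0) (38, 27.6124)]  |A|=688.7097
9. ⊥bis P6·P8 via (24.59,42.47): [(0, 8.6355) (0, 0) (38, 0) (38, 27.6124)]  |A|=688.7097
10. ⊥bis P6·P9 via (16.96,48.64): [(0, 8.6355) (0, 0) (38, 0) (38, 27.6124)]  |A|=688.7097
11. canonical 4-gon: [(0, 8.6355) (0, 0) (38, 0) (38, 27.6124)]
12. shoelace: 688.7097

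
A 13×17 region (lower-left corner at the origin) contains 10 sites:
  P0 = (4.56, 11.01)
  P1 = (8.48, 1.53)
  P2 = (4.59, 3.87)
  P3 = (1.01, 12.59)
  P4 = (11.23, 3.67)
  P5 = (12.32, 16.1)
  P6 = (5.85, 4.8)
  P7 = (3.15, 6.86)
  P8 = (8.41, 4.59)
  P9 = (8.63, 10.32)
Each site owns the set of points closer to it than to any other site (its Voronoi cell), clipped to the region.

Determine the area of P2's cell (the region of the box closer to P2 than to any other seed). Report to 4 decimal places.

Area of P2's cell: 26.4091

1. box [0,13]×[0,17]: [(0, 0) (13, 0) (13, 17) (0, 17)]
2. ⊥bis P2·P0 via (4.575,7.44): [(0, 7.4208) (0, 0) (13, 0) (13, 7.4754)]  |A|=96.8251
3. ⊥bis P2·P1 via (6.535,2.7): [(9.3985, 7.4603) (0, 7.4208) (0, 0) (4.9108, 0)]  |A|=53.1902
4. ⊥bis P2·P3 via (2.8,8.23): [(9.3985, 7.4603) (0.8375, 7.4243) (0, 7.0805) (0, 0) (4.9108, 0)]  |A|=53.0477
5. ⊥bis P2·P4 via (7.91,3.77): [(7.9486, 5.0499) (8.021, 7.4545) (0.8375, 7.4243) (0, 7.0805) (0, 0) (4.9108, 0)]  |A|=51.3917
6. ⊥bis P2·P5 via (8.455,9.985): [(7.9486, 5.0499) (8.021, 7.4545) (0.8375, 7.4243) (0, 7.0805) (0, 0) (4.9108, 0)]  |A|=51.3917
7. ⊥bis P2·P6 via (5.22,4.335): [(6.4864, 2.6192) (2.9333, 7.4331) (0.8375, 7.4243) (0, 7.0805) (0, 0) (4.9108, 0)]  |A|=37.4381
8. ⊥bis P2·P7 via (3.87,5.365): [(6.4864, 2.6192) (4.3051, 5.5745) (0, 3.5012) (0, 0) (4.9108, 0)]  |A|=26.4091
9. ⊥bis P2·P8 via (6.5,4.23): [(6.4864, 2.6192) (4.3051, 5.5745) (0, 3.5012) (0, 0) (4.9108, 0)]  |A|=26.4091
10. ⊥bis P2·P9 via (6.61,7.095): [(6.4864, 2.6192) (4.3051, 5.5745) (0, 3.5012) (0, 0) (4.9108, 0)]  |A|=26.4091
11. canonical 5-gon: [(6.4864, 2.6192) (4.3051, 5.5745) (0, 3.5012) (0, 0) (4.9108, 0)]
12. shoelace: 26.4091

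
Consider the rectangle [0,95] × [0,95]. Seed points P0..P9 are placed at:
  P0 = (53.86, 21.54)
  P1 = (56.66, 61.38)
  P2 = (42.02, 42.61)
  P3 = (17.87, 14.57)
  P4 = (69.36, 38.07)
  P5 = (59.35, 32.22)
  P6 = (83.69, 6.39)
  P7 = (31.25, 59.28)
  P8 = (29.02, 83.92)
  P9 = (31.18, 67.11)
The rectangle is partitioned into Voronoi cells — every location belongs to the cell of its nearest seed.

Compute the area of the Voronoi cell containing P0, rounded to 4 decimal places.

Area of P0's cell: 819.7700

1. box [0,95]×[0,95]: [(0, 0) (95, 0) (95, 95) (0, 95)]
2. ⊥bis P0·P1 via (55.26,41.46): [(0, 45.3437) (0, 0) (95, 0) (95, 38.667)]  |A|=3990.5112
3. ⊥bis P0·P2 via (47.94,32.075): [(63.5983, 40.874) (0, 5.1358) (0, 0) (95, 0) (95, 38.667)]  |A|=2711.9319
4. ⊥bis P0·P3 via (35.865,18.055): [(63.5983, 40.874) (34.6014, 24.5796) (39.3616, 0) (95, 0) (95, 38.667)]  |A|=2139.3337
5. ⊥bis P0·P4 via (61.61,29.805): [(54.9739, 36.0276) (34.6014, 24.5796) (39.3616, 0) (93.3956, 0)]  |A|=1250.978
6. ⊥bis P0·P5 via (56.605,26.88): [(74.5874, 17.6362) (47.2515, 31.6881) (34.6014, 24.5796) (39.3616, 0) (93.3956, 0)]  |A|=1137.4091
7. ⊥bis P0·P6 via (68.775,13.965): [(71.4568, 19.2455) (47.2515, 31.6881) (34.6014, 24.5796) (39.3616, 0) (61.6825, 0)]  |A|=819.77
8. ⊥bis P0·P7 via (42.555,40.41): [(71.4568, 19.2455) (47.2515, 31.6881) (34.6014, 24.5796) (39.3616, 0) (61.6825, 0)]  |A|=819.77
9. ⊥bis P0·P8 via (41.44,52.73): [(71.4568, 19.2455) (47.2515, 31.6881) (34.6014, 24.5796) (39.3616, 0) (61.6825, 0)]  |A|=819.77
10. ⊥bis P0·P9 via (42.52,44.325): [(71.4568, 19.2455) (47.2515, 31.6881) (34.6014, 24.5796) (39.3616, 0) (61.6825, 0)]  |A|=819.77
11. canonical 5-gon: [(71.4568, 19.2455) (47.2515, 31.6881) (34.6014, 24.5796) (39.3616, 0) (61.6825, 0)]
12. shoelace: 819.77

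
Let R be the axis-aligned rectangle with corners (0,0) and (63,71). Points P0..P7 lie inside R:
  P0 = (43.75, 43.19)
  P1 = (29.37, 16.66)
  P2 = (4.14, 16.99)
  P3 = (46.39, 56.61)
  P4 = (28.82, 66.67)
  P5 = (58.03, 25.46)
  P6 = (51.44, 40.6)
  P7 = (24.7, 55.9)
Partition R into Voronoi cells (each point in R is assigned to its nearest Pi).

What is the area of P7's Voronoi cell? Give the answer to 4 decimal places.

1. box [0,63]×[0,71]: [(0, 0) (63, 0) (63, 71) (0, 71)]
2. ⊥bis P7·P0 via (34.225,49.545): [(0, 0) (1.169, 0) (48.5396, 71) (0, 71)]  |A|=1764.6549
3. ⊥bis P7·P1 via (27.035,36.28): [(0, 33.0625) (25.2315, 36.0654) (48.5396, 71) (0, 71)]  |A|=1326.4662
4. ⊥bis P7·P2 via (14.42,36.445): [(0, 44.0645) (16.9938, 35.085) (25.2315, 36.0654) (48.5396, 71) (0, 71)]  |A|=1232.9833
5. ⊥bis P7·P3 via (35.545,56.255): [(0, 44.0645) (16.9938, 35.085) (25.2315, 36.0654) (35.6926, 51.7447) (35.0623, 71) (0, 71)]  |A|=1103.2291
6. ⊥bis P7·P4 via (26.76,61.285): [(0, 44.0645) (16.9938, 35.085) (25.2315, 36.0654) (35.6926, 51.7447) (35.4897, 57.9455) (1.3642, 71) (0, 71)]  |A|=883.2735
7. ⊥bis P7·P5 via (41.365,40.68): [(0, 44.0645) (16.9938, 35.085) (25.2315, 36.0654) (35.6926, 51.7447) (35.4897, 57.9455) (1.3642, 71) (0, 71)]  |A|=883.2735
8. ⊥bis P7·P6 via (38.07,48.25): [(0, 44.0645) (16.9938, 35.085) (25.2315, 36.0654) (35.6926, 51.7447) (35.4897, 57.9455) (1.3642, 71) (0, 71)]  |A|=883.2735
9. canonical 7-gon: [(0, 44.0645) (16.9938, 35.085) (25.2315, 36.0654) (35.6926, 51.7447) (35.4897, 57.9455) (1.3642, 71) (0, 71)]
10. shoelace: 883.2735

Area of P7's cell: 883.2735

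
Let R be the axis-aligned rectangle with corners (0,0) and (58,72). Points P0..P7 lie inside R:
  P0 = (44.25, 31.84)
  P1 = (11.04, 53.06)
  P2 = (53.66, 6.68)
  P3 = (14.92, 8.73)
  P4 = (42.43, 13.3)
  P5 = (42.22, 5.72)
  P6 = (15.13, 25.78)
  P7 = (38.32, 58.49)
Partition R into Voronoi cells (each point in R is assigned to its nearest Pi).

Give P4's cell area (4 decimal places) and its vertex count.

1. box [0,58]×[0,72]: [(0, 0) (58, 0) (58, 72) (0, 72)]
2. ⊥bis P4·P0 via (43.34,22.57): [(0, 26.8245) (0, 0) (58, 0) (58, 21.1309)]  |A|=1390.7067
3. ⊥bis P4·P1 via (26.735,33.18): [(16.6185, 25.1931) (0, 12.0731) (0, 0) (58, 0) (58, 21.1309)]  |A|=1268.1333
4. ⊥bis P4·P2 via (48.045,9.99): [(54.7978, 21.4452) (16.6185, 25.1931) (0, 12.0731) (0, 0) (42.156, 0)]  |A|=1064.4109
5. ⊥bis P4·P3 via (28.675,11.015): [(54.7978, 21.4452) (26.4805, 24.225) (30.5048, 0) (42.156, 0)]  |A|=462.3304
6. ⊥bis P4·P5 via (42.325,9.51): [(47.6747, 9.3618) (54.7978, 21.4452) (26.4805, 24.225) (28.8631, 9.883)]  |A|=315.2632
7. ⊥bis P4·P6 via (28.78,19.54): [(47.6747, 9.3618) (54.7978, 21.4452) (30.731, 23.8078) (27.6643, 17.0993) (28.8631, 9.883)]  |A|=300.3665
8. ⊥bis P4·P7 via (40.375,35.895): [(47.6747, 9.3618) (54.7978, 21.4452) (30.731, 23.8078) (27.6643, 17.0993) (28.8631, 9.883)]  |A|=300.3665
9. canonical 5-gon: [(47.6747, 9.3618) (54.7978, 21.4452) (30.731, 23.8078) (27.6643, 17.0993) (28.8631, 9.883)]
10. shoelace: 300.3665

Area of P4's cell: 300.3665 (5 vertices)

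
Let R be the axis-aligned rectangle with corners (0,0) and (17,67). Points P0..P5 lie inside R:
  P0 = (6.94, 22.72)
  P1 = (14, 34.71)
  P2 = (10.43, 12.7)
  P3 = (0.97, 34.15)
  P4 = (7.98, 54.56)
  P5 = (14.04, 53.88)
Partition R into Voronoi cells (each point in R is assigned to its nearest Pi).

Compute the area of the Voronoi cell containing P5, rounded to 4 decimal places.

1. box [0,17]×[0,67]: [(0, 0) (17, 0) (17, 67) (0, 67)]
2. ⊥bis P5·P0 via (10.49,38.3): [(0, 40.6902) (17, 36.8167) (17, 67) (0, 67)]  |A|=480.1916
3. ⊥bis P5·P1 via (14.02,44.295): [(0, 44.3243) (17, 44.2888) (17, 67) (0, 67)]  |A|=385.7892
4. ⊥bis P5·P2 via (12.235,33.29): [(0, 44.3243) (17, 44.2888) (17, 67) (0, 67)]  |A|=385.7892
5. ⊥bis P5·P3 via (7.505,44.015): [(0, 48.9866) (7.0604, 44.3095) (17, 44.2888) (17, 67) (0, 67)]  |A|=369.3301
6. ⊥bis P5·P4 via (11.01,54.22): [(9.8973, 44.3036) (17, 44.2888) (17, 67) (12.4441, 67)]  |A|=132.3576
7. canonical 4-gon: [(9.8973, 44.3036) (17, 44.2888) (17, 67) (12.4441, 67)]
8. shoelace: 132.3576

Area of P5's cell: 132.3576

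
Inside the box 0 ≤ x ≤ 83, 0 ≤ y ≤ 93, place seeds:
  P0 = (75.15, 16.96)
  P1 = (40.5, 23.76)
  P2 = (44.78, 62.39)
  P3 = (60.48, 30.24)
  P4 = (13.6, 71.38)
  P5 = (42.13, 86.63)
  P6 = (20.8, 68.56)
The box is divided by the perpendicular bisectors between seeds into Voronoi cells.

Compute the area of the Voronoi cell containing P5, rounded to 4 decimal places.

1. box [0,83]×[0,93]: [(0, 0) (83, 0) (83, 93) (0, 93)]
2. ⊥bis P5·P0 via (58.64,51.795): [(0, 24.0027) (83, 63.3404) (83, 93) (0, 93)]  |A|=4094.2638
3. ⊥bis P5·P1 via (41.315,55.195): [(0, 56.2662) (64.5431, 54.5928) (83, 63.3404) (83, 93) (0, 93)]  |A|=3053.0703
4. ⊥bis P5·P2 via (43.455,74.51): [(0, 69.7594) (83, 78.8332) (83, 93) (0, 93)]  |A|=1552.4094
5. ⊥bis P5·P3 via (51.305,58.435): [(0, 69.7594) (83, 78.8332) (83, 93) (0, 93)]  |A|=1552.4094
6. ⊥bis P5·P4 via (27.865,79.005): [(30.9958, 73.1479) (83, 78.8332) (83, 93) (20.3843, 93)]  |A|=989.8929
7. ⊥bis P5·P6 via (31.465,77.595): [(23.7523, 86.6992) (34.8733, 73.5718) (83, 78.8332) (83, 93) (20.3843, 93)]  |A|=962.0849
8. canonical 5-gon: [(23.7523, 86.6992) (34.8733, 73.5718) (83, 78.8332) (83, 93) (20.3843, 93)]
9. shoelace: 962.0849

Area of P5's cell: 962.0849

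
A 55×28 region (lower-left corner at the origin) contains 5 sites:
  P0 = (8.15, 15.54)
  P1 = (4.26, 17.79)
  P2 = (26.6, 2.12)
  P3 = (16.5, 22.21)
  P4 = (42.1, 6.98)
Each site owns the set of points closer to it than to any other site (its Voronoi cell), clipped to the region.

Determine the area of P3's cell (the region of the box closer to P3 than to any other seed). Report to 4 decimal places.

1. box [0,55]×[0,28]: [(0, 0) (55, 0) (55, 28) (0, 28)]
2. ⊥bis P3·P0 via (12.325,18.875): [(27.4024, 0) (55, 0) (55, 28) (5.0359, 28)]  |A|=1085.8635
3. ⊥bis P3·P1 via (10.38,20): [(9.5167, 22.3906) (27.4024, 0) (55, 0) (55, 28) (7.4911, 28)]  |A|=1078.9774
4. ⊥bis P3·P2 via (21.55,12.165): [(9.5167, 22.3906) (18.7924, 10.7786) (53.0475, 28) (7.4911, 28)]  |A|=406.5265
5. ⊥bis P3·P4 via (29.3,14.595): [(9.5167, 22.3906) (18.7924, 10.7786) (30.5445, 16.6869) (37.2749, 28) (7.4911, 28)]  |A|=317.3077
6. canonical 5-gon: [(9.5167, 22.3906) (18.7924, 10.7786) (30.5445, 16.6869) (37.2749, 28) (7.4911, 28)]
7. shoelace: 317.3077

Area of P3's cell: 317.3077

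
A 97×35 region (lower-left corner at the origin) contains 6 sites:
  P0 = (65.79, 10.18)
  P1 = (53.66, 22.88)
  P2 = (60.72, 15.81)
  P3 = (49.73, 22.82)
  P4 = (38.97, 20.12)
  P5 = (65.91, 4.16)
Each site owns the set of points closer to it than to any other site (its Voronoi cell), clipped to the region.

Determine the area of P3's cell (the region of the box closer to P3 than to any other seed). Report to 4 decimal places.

1. box [0,97]×[0,35]: [(0, 0) (97, 0) (97, 35) (0, 35)]
2. ⊥bis P3·P0 via (57.76,16.5): [(0, 0) (44.7737, 0) (72.3204, 35) (0, 35)]  |A|=2049.1467
3. ⊥bis P3·P1 via (51.695,22.85): [(0, 0) (44.7737, 0) (51.9055, 9.0615) (51.5095, 35) (0, 35)]  |A|=1779.2446
4. ⊥bis P3·P2 via (55.225,19.315): [(0, 0) (42.9049, 0) (51.8302, 13.9928) (51.5095, 35) (0, 35)]  |A|=1748.2438
5. ⊥bis P3·P4 via (44.35,21.47): [(47.8084, 7.6876) (51.8302, 13.9928) (51.5095, 35) (40.9549, 35)]  |A|=187.3901
6. ⊥bis P3·P5 via (57.82,13.49): [(47.8084, 7.6876) (51.8302, 13.9928) (51.5095, 35) (40.9549, 35)]  |A|=187.3901
7. canonical 4-gon: [(47.8084, 7.6876) (51.8302, 13.9928) (51.5095, 35) (40.9549, 35)]
8. shoelace: 187.3901

Area of P3's cell: 187.3901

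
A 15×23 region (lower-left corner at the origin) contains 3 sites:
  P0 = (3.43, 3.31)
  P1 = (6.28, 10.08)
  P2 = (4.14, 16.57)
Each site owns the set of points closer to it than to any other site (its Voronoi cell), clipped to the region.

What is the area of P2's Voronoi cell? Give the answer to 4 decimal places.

Area of P2's cell: 133.7985

1. box [0,15]×[0,23]: [(0, 0) (15, 0) (15, 23) (0, 23)]
2. ⊥bis P2·P0 via (3.785,9.94): [(0, 10.1427) (15, 9.3395) (15, 23) (0, 23)]  |A|=198.8838
3. ⊥bis P2·P1 via (5.21,13.325): [(0, 11.6071) (15, 16.5531) (15, 23) (0, 23)]  |A|=133.7985
4. canonical 4-gon: [(0, 11.6071) (15, 16.5531) (15, 23) (0, 23)]
5. shoelace: 133.7985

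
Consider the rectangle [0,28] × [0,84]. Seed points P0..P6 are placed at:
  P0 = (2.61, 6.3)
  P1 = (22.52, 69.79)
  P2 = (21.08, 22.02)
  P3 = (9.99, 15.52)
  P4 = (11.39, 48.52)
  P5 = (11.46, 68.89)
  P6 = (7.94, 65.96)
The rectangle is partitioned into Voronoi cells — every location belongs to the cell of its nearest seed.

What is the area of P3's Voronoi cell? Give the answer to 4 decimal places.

Area of P3's cell: 392.4972

1. box [0,28]×[0,84]: [(0, 0) (28, 0) (28, 84) (0, 84)]
2. ⊥bis P3·P0 via (6.3,10.91): [(0, 15.9527) (19.9301, 0) (28, 0) (28, 84) (0, 84)]  |A|=2193.0301
3. ⊥bis P3·P1 via (16.255,42.655): [(0, 46.408) (0, 15.9527) (19.9301, 0) (28, 0) (28, 39.9433)]  |A|=1049.9481
4. ⊥bis P3·P2 via (15.535,18.77): [(0, 45.2751) (0, 15.9527) (19.9301, 0) (26.5364, 0)]  |A|=441.7482
5. ⊥bis P3·P4 via (10.69,32.02): [(7.6945, 32.1471) (0, 32.4735) (0, 15.9527) (19.9301, 0) (26.5364, 0)]  |A|=392.4972
6. ⊥bis P3·P5 via (10.725,42.205): [(7.6945, 32.1471) (0, 32.4735) (0, 15.9527) (19.9301, 0) (26.5364, 0)]  |A|=392.4972
7. ⊥bis P3·P6 via (8.965,40.74): [(7.6945, 32.1471) (0, 32.4735) (0, 15.9527) (19.9301, 0) (26.5364, 0)]  |A|=392.4972
8. canonical 5-gon: [(7.6945, 32.1471) (0, 32.4735) (0, 15.9527) (19.9301, 0) (26.5364, 0)]
9. shoelace: 392.4972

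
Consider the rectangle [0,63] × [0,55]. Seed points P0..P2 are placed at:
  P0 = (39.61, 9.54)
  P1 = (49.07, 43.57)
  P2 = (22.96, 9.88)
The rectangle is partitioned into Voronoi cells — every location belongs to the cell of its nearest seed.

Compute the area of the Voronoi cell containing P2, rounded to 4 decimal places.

1. box [0,63]×[0,55]: [(0, 0) (63, 0) (63, 55) (0, 55)]
2. ⊥bis P2·P0 via (31.285,9.71): [(0, 0) (31.0867, 0) (32.2098, 55) (0, 55)]  |A|=1740.6554
3. ⊥bis P2·P1 via (36.015,26.725): [(0, 54.6369) (0, 0) (31.0867, 0) (31.7007, 30.0686)]  |A|=1333.3816
4. canonical 4-gon: [(0, 54.6369) (0, 0) (31.0867, 0) (31.7007, 30.0686)]
5. shoelace: 1333.3816

Area of P2's cell: 1333.3816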